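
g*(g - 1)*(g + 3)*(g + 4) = g^4 + 6*g^3 + 5*g^2 - 12*g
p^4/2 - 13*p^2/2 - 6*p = p*(p/2 + 1/2)*(p - 4)*(p + 3)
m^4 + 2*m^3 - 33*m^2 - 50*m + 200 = (m - 5)*(m - 2)*(m + 4)*(m + 5)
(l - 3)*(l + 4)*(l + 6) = l^3 + 7*l^2 - 6*l - 72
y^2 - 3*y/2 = y*(y - 3/2)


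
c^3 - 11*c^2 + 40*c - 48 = (c - 4)^2*(c - 3)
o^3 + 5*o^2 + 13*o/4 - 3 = (o - 1/2)*(o + 3/2)*(o + 4)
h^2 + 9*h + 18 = (h + 3)*(h + 6)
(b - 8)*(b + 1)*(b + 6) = b^3 - b^2 - 50*b - 48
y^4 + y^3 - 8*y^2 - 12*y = y*(y - 3)*(y + 2)^2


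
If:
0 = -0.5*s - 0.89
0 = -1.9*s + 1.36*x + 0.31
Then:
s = -1.78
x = -2.71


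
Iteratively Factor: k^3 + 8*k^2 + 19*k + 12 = (k + 4)*(k^2 + 4*k + 3) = (k + 3)*(k + 4)*(k + 1)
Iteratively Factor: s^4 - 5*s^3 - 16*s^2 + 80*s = (s + 4)*(s^3 - 9*s^2 + 20*s) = (s - 4)*(s + 4)*(s^2 - 5*s) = s*(s - 4)*(s + 4)*(s - 5)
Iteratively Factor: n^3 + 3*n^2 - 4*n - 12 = (n + 3)*(n^2 - 4) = (n + 2)*(n + 3)*(n - 2)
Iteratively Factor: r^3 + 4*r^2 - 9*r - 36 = (r + 3)*(r^2 + r - 12) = (r - 3)*(r + 3)*(r + 4)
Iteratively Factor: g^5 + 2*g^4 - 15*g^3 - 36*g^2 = (g + 3)*(g^4 - g^3 - 12*g^2) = (g + 3)^2*(g^3 - 4*g^2) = g*(g + 3)^2*(g^2 - 4*g) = g*(g - 4)*(g + 3)^2*(g)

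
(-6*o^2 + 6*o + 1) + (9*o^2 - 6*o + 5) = 3*o^2 + 6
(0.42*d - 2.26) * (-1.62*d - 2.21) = -0.6804*d^2 + 2.733*d + 4.9946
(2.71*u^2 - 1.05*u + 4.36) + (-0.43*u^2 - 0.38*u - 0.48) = 2.28*u^2 - 1.43*u + 3.88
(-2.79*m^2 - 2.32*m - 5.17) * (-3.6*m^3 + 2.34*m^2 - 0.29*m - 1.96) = 10.044*m^5 + 1.8234*m^4 + 13.9923*m^3 - 5.9566*m^2 + 6.0465*m + 10.1332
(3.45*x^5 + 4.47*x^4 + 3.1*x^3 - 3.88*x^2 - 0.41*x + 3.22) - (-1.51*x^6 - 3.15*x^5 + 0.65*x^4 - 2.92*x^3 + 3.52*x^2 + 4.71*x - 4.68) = 1.51*x^6 + 6.6*x^5 + 3.82*x^4 + 6.02*x^3 - 7.4*x^2 - 5.12*x + 7.9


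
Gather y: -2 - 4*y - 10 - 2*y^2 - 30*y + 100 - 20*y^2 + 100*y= -22*y^2 + 66*y + 88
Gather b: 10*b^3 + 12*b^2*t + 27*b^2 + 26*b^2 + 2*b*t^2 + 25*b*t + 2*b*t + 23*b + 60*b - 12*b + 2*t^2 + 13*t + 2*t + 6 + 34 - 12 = 10*b^3 + b^2*(12*t + 53) + b*(2*t^2 + 27*t + 71) + 2*t^2 + 15*t + 28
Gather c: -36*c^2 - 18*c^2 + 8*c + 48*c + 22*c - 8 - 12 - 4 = -54*c^2 + 78*c - 24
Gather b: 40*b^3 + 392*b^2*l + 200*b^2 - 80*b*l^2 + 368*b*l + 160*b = 40*b^3 + b^2*(392*l + 200) + b*(-80*l^2 + 368*l + 160)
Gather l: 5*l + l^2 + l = l^2 + 6*l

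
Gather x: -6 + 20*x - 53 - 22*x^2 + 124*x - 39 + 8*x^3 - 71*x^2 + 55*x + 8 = 8*x^3 - 93*x^2 + 199*x - 90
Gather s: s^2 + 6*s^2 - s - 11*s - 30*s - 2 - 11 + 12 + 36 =7*s^2 - 42*s + 35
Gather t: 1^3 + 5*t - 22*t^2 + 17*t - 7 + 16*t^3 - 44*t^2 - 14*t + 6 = 16*t^3 - 66*t^2 + 8*t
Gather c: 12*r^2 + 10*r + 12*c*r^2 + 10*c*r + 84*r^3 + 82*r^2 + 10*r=c*(12*r^2 + 10*r) + 84*r^3 + 94*r^2 + 20*r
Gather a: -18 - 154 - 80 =-252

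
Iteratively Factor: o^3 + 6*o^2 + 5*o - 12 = (o + 4)*(o^2 + 2*o - 3) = (o + 3)*(o + 4)*(o - 1)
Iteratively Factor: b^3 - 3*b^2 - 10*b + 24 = (b - 4)*(b^2 + b - 6) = (b - 4)*(b + 3)*(b - 2)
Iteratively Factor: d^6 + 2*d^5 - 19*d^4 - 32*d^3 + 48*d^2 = (d - 1)*(d^5 + 3*d^4 - 16*d^3 - 48*d^2) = (d - 1)*(d + 3)*(d^4 - 16*d^2) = d*(d - 1)*(d + 3)*(d^3 - 16*d) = d*(d - 1)*(d + 3)*(d + 4)*(d^2 - 4*d) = d*(d - 4)*(d - 1)*(d + 3)*(d + 4)*(d)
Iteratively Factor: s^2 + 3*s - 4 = (s - 1)*(s + 4)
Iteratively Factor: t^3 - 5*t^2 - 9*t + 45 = (t - 5)*(t^2 - 9) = (t - 5)*(t - 3)*(t + 3)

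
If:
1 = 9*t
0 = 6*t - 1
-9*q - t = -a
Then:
No Solution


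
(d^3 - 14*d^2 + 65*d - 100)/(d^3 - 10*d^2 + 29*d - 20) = (d - 5)/(d - 1)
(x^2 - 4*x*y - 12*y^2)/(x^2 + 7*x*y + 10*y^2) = (x - 6*y)/(x + 5*y)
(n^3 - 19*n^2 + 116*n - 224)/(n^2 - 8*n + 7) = (n^2 - 12*n + 32)/(n - 1)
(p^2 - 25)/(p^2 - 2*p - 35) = (p - 5)/(p - 7)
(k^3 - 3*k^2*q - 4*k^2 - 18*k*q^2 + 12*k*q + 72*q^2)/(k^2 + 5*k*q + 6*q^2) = (k^2 - 6*k*q - 4*k + 24*q)/(k + 2*q)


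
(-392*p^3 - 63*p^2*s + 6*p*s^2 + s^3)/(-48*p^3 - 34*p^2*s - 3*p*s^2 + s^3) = (49*p^2 + 14*p*s + s^2)/(6*p^2 + 5*p*s + s^2)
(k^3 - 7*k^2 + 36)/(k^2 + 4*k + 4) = (k^2 - 9*k + 18)/(k + 2)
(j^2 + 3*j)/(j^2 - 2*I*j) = (j + 3)/(j - 2*I)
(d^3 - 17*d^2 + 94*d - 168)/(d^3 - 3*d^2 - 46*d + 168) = (d - 7)/(d + 7)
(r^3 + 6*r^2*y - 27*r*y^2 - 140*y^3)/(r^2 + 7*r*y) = r - y - 20*y^2/r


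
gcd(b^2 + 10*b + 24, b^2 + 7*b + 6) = b + 6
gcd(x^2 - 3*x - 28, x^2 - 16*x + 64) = 1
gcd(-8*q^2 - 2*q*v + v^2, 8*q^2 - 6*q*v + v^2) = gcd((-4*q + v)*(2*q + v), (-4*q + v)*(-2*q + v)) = 4*q - v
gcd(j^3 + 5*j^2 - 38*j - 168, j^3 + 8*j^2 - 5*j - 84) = j^2 + 11*j + 28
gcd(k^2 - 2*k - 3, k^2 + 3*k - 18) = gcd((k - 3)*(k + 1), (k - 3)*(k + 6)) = k - 3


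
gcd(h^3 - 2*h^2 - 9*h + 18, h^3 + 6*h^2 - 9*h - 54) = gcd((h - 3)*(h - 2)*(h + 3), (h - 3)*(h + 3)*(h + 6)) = h^2 - 9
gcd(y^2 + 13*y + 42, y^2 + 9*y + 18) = y + 6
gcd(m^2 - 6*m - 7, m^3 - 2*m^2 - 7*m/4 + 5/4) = m + 1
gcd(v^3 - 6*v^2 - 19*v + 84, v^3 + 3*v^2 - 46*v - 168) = v^2 - 3*v - 28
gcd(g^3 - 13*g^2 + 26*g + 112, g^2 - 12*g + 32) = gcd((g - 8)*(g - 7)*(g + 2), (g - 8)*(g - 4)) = g - 8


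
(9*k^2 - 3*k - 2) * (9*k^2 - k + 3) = 81*k^4 - 36*k^3 + 12*k^2 - 7*k - 6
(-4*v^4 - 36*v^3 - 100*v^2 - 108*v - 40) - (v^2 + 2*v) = -4*v^4 - 36*v^3 - 101*v^2 - 110*v - 40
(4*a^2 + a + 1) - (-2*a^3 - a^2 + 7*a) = 2*a^3 + 5*a^2 - 6*a + 1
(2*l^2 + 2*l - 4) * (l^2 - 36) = 2*l^4 + 2*l^3 - 76*l^2 - 72*l + 144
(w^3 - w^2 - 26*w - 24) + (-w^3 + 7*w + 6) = -w^2 - 19*w - 18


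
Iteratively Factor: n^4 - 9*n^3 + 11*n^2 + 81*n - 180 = (n - 4)*(n^3 - 5*n^2 - 9*n + 45) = (n - 4)*(n - 3)*(n^2 - 2*n - 15) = (n - 5)*(n - 4)*(n - 3)*(n + 3)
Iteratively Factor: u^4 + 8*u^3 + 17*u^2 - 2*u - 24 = (u - 1)*(u^3 + 9*u^2 + 26*u + 24) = (u - 1)*(u + 4)*(u^2 + 5*u + 6) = (u - 1)*(u + 3)*(u + 4)*(u + 2)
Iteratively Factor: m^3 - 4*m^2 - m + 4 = (m - 1)*(m^2 - 3*m - 4) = (m - 4)*(m - 1)*(m + 1)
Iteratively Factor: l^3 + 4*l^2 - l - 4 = (l + 1)*(l^2 + 3*l - 4) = (l - 1)*(l + 1)*(l + 4)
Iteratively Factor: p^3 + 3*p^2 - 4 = (p + 2)*(p^2 + p - 2) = (p + 2)^2*(p - 1)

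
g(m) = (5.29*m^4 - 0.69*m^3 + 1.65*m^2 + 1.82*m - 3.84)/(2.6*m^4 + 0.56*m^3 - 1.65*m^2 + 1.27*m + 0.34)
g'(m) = (-10.4*m^3 - 1.68*m^2 + 3.3*m - 1.27)*(5.29*m^4 - 0.69*m^3 + 1.65*m^2 + 1.82*m - 3.84)/(2.6*m^4 + 0.56*m^3 - 1.65*m^2 + 1.27*m + 0.34)^2 + (21.16*m^3 - 2.07*m^2 + 3.3*m + 1.82)/(2.6*m^4 + 0.56*m^3 - 1.65*m^2 + 1.27*m + 0.34) = (4.7564*m^6 - 26.037*m^5 + 6.1734*m^4 + 43.3394*m^3 + 10.8459*m^2 - 11.55*m + 5.4956)/(6.76*m^8 + 2.912*m^7 - 8.2664*m^6 + 4.756*m^5 + 5.9129*m^4 - 3.8102*m^3 + 0.4909*m^2 + 0.8636*m + 0.1156)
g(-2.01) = 3.14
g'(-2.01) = 1.18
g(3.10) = 1.98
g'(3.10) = -0.02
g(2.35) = 2.00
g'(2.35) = -0.04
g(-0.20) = -209.55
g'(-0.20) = 20426.51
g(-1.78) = 3.49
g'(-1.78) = 1.98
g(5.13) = 1.97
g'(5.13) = 0.00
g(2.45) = 2.00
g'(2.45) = -0.04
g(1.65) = 2.02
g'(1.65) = 0.09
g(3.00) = 1.98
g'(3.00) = -0.02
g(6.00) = 1.97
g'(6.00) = 0.00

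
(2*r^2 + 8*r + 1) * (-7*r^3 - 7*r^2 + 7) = -14*r^5 - 70*r^4 - 63*r^3 + 7*r^2 + 56*r + 7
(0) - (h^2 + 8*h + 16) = -h^2 - 8*h - 16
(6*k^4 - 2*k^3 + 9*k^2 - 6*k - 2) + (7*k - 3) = 6*k^4 - 2*k^3 + 9*k^2 + k - 5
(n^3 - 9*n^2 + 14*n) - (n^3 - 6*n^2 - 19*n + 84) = -3*n^2 + 33*n - 84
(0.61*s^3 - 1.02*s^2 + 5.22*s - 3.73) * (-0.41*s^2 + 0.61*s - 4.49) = -0.2501*s^5 + 0.7903*s^4 - 5.5013*s^3 + 9.2933*s^2 - 25.7131*s + 16.7477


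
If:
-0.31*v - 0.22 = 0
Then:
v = -0.71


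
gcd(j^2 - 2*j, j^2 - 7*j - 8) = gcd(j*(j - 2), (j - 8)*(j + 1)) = 1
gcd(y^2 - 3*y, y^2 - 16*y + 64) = 1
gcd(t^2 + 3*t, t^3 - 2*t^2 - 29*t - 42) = t + 3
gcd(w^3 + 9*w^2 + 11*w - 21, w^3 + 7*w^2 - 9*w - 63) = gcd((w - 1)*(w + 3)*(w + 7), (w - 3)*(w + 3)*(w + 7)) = w^2 + 10*w + 21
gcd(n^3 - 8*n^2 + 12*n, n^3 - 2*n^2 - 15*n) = n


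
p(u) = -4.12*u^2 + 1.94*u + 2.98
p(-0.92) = -2.29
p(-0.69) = -0.32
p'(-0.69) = 7.63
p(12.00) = -567.02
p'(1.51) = -10.50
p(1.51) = -3.48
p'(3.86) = -29.87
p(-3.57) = -56.45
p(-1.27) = -6.13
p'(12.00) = -96.94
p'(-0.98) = 10.02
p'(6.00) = -47.50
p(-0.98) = -2.88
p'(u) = 1.94 - 8.24*u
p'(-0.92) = 9.52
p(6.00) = -133.70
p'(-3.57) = 31.36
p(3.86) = -50.92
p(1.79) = -6.75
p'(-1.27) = 12.40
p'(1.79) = -12.81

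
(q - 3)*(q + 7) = q^2 + 4*q - 21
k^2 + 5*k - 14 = (k - 2)*(k + 7)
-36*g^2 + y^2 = (-6*g + y)*(6*g + y)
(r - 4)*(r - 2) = r^2 - 6*r + 8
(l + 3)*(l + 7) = l^2 + 10*l + 21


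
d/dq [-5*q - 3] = -5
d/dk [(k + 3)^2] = 2*k + 6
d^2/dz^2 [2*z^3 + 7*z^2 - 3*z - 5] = 12*z + 14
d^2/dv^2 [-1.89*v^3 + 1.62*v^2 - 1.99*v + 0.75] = 3.24 - 11.34*v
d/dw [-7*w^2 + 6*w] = 6 - 14*w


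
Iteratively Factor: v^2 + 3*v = (v + 3)*(v)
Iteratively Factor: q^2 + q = (q)*(q + 1)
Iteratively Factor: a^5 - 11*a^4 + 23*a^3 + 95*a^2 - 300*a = (a - 4)*(a^4 - 7*a^3 - 5*a^2 + 75*a) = (a - 4)*(a + 3)*(a^3 - 10*a^2 + 25*a) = a*(a - 4)*(a + 3)*(a^2 - 10*a + 25) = a*(a - 5)*(a - 4)*(a + 3)*(a - 5)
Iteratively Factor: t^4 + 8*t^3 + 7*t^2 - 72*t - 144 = (t + 3)*(t^3 + 5*t^2 - 8*t - 48) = (t - 3)*(t + 3)*(t^2 + 8*t + 16) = (t - 3)*(t + 3)*(t + 4)*(t + 4)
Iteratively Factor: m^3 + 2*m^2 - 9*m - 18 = (m - 3)*(m^2 + 5*m + 6) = (m - 3)*(m + 3)*(m + 2)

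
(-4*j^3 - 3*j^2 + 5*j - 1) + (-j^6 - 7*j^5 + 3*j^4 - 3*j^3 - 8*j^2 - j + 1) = -j^6 - 7*j^5 + 3*j^4 - 7*j^3 - 11*j^2 + 4*j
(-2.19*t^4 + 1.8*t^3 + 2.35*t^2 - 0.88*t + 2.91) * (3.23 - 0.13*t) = 0.2847*t^5 - 7.3077*t^4 + 5.5085*t^3 + 7.7049*t^2 - 3.2207*t + 9.3993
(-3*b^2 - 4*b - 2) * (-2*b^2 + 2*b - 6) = 6*b^4 + 2*b^3 + 14*b^2 + 20*b + 12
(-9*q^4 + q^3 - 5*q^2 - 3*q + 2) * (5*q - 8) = -45*q^5 + 77*q^4 - 33*q^3 + 25*q^2 + 34*q - 16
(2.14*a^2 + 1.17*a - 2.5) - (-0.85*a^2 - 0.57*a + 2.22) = 2.99*a^2 + 1.74*a - 4.72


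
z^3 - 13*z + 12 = (z - 3)*(z - 1)*(z + 4)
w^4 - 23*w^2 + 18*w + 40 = (w - 4)*(w - 2)*(w + 1)*(w + 5)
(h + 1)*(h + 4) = h^2 + 5*h + 4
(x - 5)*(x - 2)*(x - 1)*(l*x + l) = l*x^4 - 7*l*x^3 + 9*l*x^2 + 7*l*x - 10*l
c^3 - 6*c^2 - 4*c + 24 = (c - 6)*(c - 2)*(c + 2)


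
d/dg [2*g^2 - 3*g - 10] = 4*g - 3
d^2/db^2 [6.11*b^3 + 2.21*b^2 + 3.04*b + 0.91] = 36.66*b + 4.42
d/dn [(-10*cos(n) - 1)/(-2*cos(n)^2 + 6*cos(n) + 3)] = 4*(5*cos(n)^2 + cos(n) + 6)*sin(n)/(6*cos(n) - cos(2*n) + 2)^2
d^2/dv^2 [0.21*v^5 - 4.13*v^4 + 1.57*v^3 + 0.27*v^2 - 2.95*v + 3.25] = 4.2*v^3 - 49.56*v^2 + 9.42*v + 0.54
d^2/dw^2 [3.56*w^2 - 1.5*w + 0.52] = 7.12000000000000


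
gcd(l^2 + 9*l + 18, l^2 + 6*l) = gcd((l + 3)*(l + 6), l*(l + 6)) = l + 6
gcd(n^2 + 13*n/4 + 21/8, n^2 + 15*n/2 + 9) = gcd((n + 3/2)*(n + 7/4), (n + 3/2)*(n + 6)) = n + 3/2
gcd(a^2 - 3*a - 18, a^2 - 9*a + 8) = 1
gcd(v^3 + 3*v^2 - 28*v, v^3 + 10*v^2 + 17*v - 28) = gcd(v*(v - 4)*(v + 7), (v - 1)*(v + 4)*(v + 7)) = v + 7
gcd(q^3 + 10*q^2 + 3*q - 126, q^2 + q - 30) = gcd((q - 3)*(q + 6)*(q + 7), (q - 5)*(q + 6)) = q + 6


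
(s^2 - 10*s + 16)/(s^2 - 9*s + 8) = (s - 2)/(s - 1)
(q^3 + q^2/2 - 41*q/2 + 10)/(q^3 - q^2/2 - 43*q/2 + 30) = (2*q - 1)/(2*q - 3)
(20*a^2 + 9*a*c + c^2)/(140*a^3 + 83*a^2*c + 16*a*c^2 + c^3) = 1/(7*a + c)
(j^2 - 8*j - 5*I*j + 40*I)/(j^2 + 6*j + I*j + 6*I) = (j^2 - j*(8 + 5*I) + 40*I)/(j^2 + j*(6 + I) + 6*I)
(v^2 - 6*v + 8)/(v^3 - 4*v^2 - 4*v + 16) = 1/(v + 2)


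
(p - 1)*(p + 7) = p^2 + 6*p - 7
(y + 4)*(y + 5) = y^2 + 9*y + 20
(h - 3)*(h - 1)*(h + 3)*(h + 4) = h^4 + 3*h^3 - 13*h^2 - 27*h + 36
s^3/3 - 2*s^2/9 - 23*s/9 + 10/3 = (s/3 + 1)*(s - 2)*(s - 5/3)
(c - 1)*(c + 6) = c^2 + 5*c - 6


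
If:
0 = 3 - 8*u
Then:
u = 3/8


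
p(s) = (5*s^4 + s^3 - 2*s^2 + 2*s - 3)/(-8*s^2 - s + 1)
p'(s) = (16*s + 1)*(5*s^4 + s^3 - 2*s^2 + 2*s - 3)/(-8*s^2 - s + 1)^2 + (20*s^3 + 3*s^2 - 4*s + 2)/(-8*s^2 - s + 1) = (-80*s^5 - 23*s^4 + 18*s^3 + 21*s^2 - 52*s - 1)/(64*s^4 + 16*s^3 - 15*s^2 - 2*s + 1)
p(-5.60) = -19.10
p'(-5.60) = 6.97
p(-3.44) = -6.94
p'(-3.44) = 4.30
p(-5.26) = -16.80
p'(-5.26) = 6.54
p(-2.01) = -1.99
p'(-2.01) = 2.67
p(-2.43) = -3.20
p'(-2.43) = 3.11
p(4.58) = -13.19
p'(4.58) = -5.77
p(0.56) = 0.89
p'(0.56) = -6.32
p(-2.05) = -2.10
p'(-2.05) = 2.71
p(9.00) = -50.89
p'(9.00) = -11.29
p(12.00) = -90.40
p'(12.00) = -15.05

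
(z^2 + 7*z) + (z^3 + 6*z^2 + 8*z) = z^3 + 7*z^2 + 15*z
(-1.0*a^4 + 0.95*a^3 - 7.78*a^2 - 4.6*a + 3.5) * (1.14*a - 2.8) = -1.14*a^5 + 3.883*a^4 - 11.5292*a^3 + 16.54*a^2 + 16.87*a - 9.8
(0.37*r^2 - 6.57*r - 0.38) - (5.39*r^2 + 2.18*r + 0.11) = -5.02*r^2 - 8.75*r - 0.49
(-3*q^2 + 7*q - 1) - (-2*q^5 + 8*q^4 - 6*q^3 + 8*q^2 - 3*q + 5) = 2*q^5 - 8*q^4 + 6*q^3 - 11*q^2 + 10*q - 6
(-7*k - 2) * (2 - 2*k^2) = 14*k^3 + 4*k^2 - 14*k - 4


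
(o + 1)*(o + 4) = o^2 + 5*o + 4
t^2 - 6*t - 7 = (t - 7)*(t + 1)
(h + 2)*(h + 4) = h^2 + 6*h + 8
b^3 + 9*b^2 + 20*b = b*(b + 4)*(b + 5)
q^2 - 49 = (q - 7)*(q + 7)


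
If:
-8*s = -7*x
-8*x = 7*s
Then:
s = 0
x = 0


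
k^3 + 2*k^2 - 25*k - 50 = (k - 5)*(k + 2)*(k + 5)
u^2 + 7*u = u*(u + 7)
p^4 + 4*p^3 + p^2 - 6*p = p*(p - 1)*(p + 2)*(p + 3)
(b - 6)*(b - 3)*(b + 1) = b^3 - 8*b^2 + 9*b + 18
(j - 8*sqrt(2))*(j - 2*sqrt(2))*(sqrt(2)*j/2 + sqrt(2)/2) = sqrt(2)*j^3/2 - 10*j^2 + sqrt(2)*j^2/2 - 10*j + 16*sqrt(2)*j + 16*sqrt(2)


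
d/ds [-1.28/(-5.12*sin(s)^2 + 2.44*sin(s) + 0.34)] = (3.1232 - 13.1072*sin(s))*cos(s)/(-5.12*sin(s)^2 + 2.44*sin(s) + 0.34)^2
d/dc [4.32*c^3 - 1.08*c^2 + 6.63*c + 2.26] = 12.96*c^2 - 2.16*c + 6.63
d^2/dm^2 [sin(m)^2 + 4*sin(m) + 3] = -4*sin(m) + 2*cos(2*m)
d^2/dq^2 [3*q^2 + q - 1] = 6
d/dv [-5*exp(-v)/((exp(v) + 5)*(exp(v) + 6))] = 5*(3*exp(2*v) + 22*exp(v) + 30)*exp(-v)/(exp(4*v) + 22*exp(3*v) + 181*exp(2*v) + 660*exp(v) + 900)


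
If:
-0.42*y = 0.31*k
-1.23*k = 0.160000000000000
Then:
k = -0.13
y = 0.10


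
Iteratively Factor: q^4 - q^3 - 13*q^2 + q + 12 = (q - 1)*(q^3 - 13*q - 12) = (q - 4)*(q - 1)*(q^2 + 4*q + 3) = (q - 4)*(q - 1)*(q + 3)*(q + 1)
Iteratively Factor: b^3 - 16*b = (b)*(b^2 - 16) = b*(b - 4)*(b + 4)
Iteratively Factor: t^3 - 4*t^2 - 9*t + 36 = (t + 3)*(t^2 - 7*t + 12) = (t - 3)*(t + 3)*(t - 4)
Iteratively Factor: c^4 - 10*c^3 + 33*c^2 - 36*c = (c)*(c^3 - 10*c^2 + 33*c - 36) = c*(c - 4)*(c^2 - 6*c + 9) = c*(c - 4)*(c - 3)*(c - 3)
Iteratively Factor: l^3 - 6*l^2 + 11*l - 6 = (l - 3)*(l^2 - 3*l + 2) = (l - 3)*(l - 2)*(l - 1)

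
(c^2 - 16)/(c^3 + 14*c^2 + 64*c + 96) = (c - 4)/(c^2 + 10*c + 24)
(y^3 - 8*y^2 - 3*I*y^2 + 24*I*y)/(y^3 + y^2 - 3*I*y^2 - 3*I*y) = (y - 8)/(y + 1)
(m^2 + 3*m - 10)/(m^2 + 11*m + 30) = (m - 2)/(m + 6)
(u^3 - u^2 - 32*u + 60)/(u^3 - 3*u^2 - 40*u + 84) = (u - 5)/(u - 7)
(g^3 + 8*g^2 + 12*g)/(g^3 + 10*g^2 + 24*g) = (g + 2)/(g + 4)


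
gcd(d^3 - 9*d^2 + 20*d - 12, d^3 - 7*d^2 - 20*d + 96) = 1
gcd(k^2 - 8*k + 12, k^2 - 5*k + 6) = k - 2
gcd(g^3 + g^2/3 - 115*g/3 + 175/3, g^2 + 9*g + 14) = g + 7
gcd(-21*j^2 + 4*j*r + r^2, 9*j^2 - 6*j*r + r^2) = -3*j + r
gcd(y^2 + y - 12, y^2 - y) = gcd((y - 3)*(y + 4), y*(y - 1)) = 1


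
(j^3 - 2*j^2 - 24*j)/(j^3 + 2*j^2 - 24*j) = (j^2 - 2*j - 24)/(j^2 + 2*j - 24)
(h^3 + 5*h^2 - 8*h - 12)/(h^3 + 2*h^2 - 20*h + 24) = (h + 1)/(h - 2)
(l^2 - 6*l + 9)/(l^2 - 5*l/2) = 2*(l^2 - 6*l + 9)/(l*(2*l - 5))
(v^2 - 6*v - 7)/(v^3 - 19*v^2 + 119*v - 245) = (v + 1)/(v^2 - 12*v + 35)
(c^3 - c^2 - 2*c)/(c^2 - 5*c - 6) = c*(c - 2)/(c - 6)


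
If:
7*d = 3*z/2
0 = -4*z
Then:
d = 0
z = 0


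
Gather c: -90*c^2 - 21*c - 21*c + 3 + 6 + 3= -90*c^2 - 42*c + 12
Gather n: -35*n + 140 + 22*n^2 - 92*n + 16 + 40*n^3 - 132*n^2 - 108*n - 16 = 40*n^3 - 110*n^2 - 235*n + 140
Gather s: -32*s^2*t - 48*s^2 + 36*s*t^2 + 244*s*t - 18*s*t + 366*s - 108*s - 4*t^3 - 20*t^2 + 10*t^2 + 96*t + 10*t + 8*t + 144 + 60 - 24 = s^2*(-32*t - 48) + s*(36*t^2 + 226*t + 258) - 4*t^3 - 10*t^2 + 114*t + 180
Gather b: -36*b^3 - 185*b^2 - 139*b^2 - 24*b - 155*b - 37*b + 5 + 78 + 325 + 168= -36*b^3 - 324*b^2 - 216*b + 576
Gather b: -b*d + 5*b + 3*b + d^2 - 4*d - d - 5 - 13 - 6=b*(8 - d) + d^2 - 5*d - 24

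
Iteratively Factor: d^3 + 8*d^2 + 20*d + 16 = (d + 4)*(d^2 + 4*d + 4) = (d + 2)*(d + 4)*(d + 2)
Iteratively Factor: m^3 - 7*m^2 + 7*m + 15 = (m + 1)*(m^2 - 8*m + 15) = (m - 3)*(m + 1)*(m - 5)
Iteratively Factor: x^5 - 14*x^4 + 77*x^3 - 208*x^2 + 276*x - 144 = (x - 3)*(x^4 - 11*x^3 + 44*x^2 - 76*x + 48) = (x - 3)^2*(x^3 - 8*x^2 + 20*x - 16) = (x - 3)^2*(x - 2)*(x^2 - 6*x + 8) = (x - 3)^2*(x - 2)^2*(x - 4)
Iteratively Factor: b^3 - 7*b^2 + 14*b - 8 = (b - 4)*(b^2 - 3*b + 2) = (b - 4)*(b - 1)*(b - 2)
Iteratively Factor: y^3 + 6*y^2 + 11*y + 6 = (y + 3)*(y^2 + 3*y + 2) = (y + 2)*(y + 3)*(y + 1)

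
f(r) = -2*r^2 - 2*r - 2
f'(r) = -4*r - 2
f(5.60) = -75.92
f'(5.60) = -24.40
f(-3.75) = -22.62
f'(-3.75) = 13.00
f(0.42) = -3.19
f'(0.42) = -3.68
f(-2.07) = -6.43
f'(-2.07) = 6.28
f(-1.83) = -5.04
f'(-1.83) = 5.32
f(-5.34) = -48.35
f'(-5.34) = 19.36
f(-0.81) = -1.69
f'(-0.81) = 1.24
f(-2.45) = -9.10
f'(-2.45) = 7.80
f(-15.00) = -422.00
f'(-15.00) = 58.00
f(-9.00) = -146.00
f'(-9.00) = 34.00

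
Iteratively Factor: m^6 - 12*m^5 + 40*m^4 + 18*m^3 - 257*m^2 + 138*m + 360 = (m - 5)*(m^5 - 7*m^4 + 5*m^3 + 43*m^2 - 42*m - 72) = (m - 5)*(m - 4)*(m^4 - 3*m^3 - 7*m^2 + 15*m + 18) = (m - 5)*(m - 4)*(m + 2)*(m^3 - 5*m^2 + 3*m + 9) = (m - 5)*(m - 4)*(m - 3)*(m + 2)*(m^2 - 2*m - 3) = (m - 5)*(m - 4)*(m - 3)^2*(m + 2)*(m + 1)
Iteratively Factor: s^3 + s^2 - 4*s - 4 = (s + 2)*(s^2 - s - 2) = (s - 2)*(s + 2)*(s + 1)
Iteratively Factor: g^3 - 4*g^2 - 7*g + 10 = (g - 5)*(g^2 + g - 2) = (g - 5)*(g + 2)*(g - 1)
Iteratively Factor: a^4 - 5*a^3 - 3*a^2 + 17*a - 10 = (a - 1)*(a^3 - 4*a^2 - 7*a + 10) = (a - 5)*(a - 1)*(a^2 + a - 2) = (a - 5)*(a - 1)^2*(a + 2)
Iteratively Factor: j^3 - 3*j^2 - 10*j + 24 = (j - 4)*(j^2 + j - 6) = (j - 4)*(j + 3)*(j - 2)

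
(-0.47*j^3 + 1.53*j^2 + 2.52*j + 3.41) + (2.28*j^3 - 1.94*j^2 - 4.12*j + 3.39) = 1.81*j^3 - 0.41*j^2 - 1.6*j + 6.8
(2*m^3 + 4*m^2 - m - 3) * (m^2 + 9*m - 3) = 2*m^5 + 22*m^4 + 29*m^3 - 24*m^2 - 24*m + 9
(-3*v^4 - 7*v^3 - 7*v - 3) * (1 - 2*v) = 6*v^5 + 11*v^4 - 7*v^3 + 14*v^2 - v - 3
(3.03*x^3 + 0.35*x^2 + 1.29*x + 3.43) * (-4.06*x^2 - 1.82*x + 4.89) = -12.3018*x^5 - 6.9356*x^4 + 8.9423*x^3 - 14.5621*x^2 + 0.0654999999999992*x + 16.7727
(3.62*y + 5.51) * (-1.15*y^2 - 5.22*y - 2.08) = -4.163*y^3 - 25.2329*y^2 - 36.2918*y - 11.4608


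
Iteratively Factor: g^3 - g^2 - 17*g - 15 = (g - 5)*(g^2 + 4*g + 3) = (g - 5)*(g + 3)*(g + 1)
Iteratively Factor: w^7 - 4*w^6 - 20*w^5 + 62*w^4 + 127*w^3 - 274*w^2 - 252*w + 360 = (w - 5)*(w^6 + w^5 - 15*w^4 - 13*w^3 + 62*w^2 + 36*w - 72) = (w - 5)*(w + 2)*(w^5 - w^4 - 13*w^3 + 13*w^2 + 36*w - 36) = (w - 5)*(w - 1)*(w + 2)*(w^4 - 13*w^2 + 36) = (w - 5)*(w - 2)*(w - 1)*(w + 2)*(w^3 + 2*w^2 - 9*w - 18) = (w - 5)*(w - 3)*(w - 2)*(w - 1)*(w + 2)*(w^2 + 5*w + 6) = (w - 5)*(w - 3)*(w - 2)*(w - 1)*(w + 2)^2*(w + 3)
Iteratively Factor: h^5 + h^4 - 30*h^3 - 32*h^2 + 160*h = (h - 2)*(h^4 + 3*h^3 - 24*h^2 - 80*h) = (h - 2)*(h + 4)*(h^3 - h^2 - 20*h) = (h - 5)*(h - 2)*(h + 4)*(h^2 + 4*h) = h*(h - 5)*(h - 2)*(h + 4)*(h + 4)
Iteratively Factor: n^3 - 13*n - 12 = (n - 4)*(n^2 + 4*n + 3) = (n - 4)*(n + 3)*(n + 1)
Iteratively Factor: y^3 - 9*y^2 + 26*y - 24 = (y - 2)*(y^2 - 7*y + 12) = (y - 4)*(y - 2)*(y - 3)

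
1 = 1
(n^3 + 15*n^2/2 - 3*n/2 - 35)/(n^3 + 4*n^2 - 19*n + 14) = (n + 5/2)/(n - 1)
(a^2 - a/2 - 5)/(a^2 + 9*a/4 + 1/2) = 2*(2*a - 5)/(4*a + 1)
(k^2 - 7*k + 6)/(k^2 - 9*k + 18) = (k - 1)/(k - 3)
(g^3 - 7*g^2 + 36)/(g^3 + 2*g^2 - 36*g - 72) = (g - 3)/(g + 6)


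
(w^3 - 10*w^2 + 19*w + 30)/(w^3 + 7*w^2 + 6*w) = (w^2 - 11*w + 30)/(w*(w + 6))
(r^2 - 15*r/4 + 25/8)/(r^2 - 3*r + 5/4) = (4*r - 5)/(2*(2*r - 1))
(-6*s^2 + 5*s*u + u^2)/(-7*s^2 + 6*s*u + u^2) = (6*s + u)/(7*s + u)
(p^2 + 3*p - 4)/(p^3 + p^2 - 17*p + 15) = (p + 4)/(p^2 + 2*p - 15)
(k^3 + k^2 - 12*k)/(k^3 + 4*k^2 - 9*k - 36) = k/(k + 3)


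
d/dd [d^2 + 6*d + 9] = 2*d + 6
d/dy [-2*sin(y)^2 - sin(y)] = -(4*sin(y) + 1)*cos(y)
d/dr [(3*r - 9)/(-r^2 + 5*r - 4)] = 3*(r^2 - 6*r + 11)/(r^4 - 10*r^3 + 33*r^2 - 40*r + 16)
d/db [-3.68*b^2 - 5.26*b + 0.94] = -7.36*b - 5.26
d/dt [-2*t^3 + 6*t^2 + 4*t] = -6*t^2 + 12*t + 4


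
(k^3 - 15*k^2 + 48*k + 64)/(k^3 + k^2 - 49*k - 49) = (k^2 - 16*k + 64)/(k^2 - 49)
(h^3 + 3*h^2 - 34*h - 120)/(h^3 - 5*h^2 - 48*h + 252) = (h^2 + 9*h + 20)/(h^2 + h - 42)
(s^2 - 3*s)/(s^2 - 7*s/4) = 4*(s - 3)/(4*s - 7)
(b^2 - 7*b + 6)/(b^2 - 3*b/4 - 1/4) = 4*(b - 6)/(4*b + 1)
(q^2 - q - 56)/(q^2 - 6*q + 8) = (q^2 - q - 56)/(q^2 - 6*q + 8)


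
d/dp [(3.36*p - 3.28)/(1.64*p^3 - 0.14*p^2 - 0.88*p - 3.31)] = (-11.0208*p^3 + 16.608*p^2 - 0.9184*p - 14.008)/(2.6896*p^6 - 0.4592*p^5 - 2.8668*p^4 - 10.6104*p^3 + 1.7012*p^2 + 5.8256*p + 10.9561)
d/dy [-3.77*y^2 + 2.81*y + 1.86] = 2.81 - 7.54*y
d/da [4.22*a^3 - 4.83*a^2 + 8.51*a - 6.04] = 12.66*a^2 - 9.66*a + 8.51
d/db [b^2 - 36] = 2*b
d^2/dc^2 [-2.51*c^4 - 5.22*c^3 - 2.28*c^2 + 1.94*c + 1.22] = -30.12*c^2 - 31.32*c - 4.56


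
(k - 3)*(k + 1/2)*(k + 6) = k^3 + 7*k^2/2 - 33*k/2 - 9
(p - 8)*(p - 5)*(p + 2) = p^3 - 11*p^2 + 14*p + 80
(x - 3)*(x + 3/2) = x^2 - 3*x/2 - 9/2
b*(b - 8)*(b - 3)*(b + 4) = b^4 - 7*b^3 - 20*b^2 + 96*b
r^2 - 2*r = r*(r - 2)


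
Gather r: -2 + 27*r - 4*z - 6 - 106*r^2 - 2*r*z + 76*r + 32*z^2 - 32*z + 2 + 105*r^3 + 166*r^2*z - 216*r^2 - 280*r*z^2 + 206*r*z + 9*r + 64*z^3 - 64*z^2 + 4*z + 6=105*r^3 + r^2*(166*z - 322) + r*(-280*z^2 + 204*z + 112) + 64*z^3 - 32*z^2 - 32*z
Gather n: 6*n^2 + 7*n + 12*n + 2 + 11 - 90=6*n^2 + 19*n - 77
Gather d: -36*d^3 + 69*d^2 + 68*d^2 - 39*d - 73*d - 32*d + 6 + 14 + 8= -36*d^3 + 137*d^2 - 144*d + 28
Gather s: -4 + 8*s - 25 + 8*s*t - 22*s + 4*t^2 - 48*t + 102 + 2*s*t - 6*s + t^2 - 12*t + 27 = s*(10*t - 20) + 5*t^2 - 60*t + 100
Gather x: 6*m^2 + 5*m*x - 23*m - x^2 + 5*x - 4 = 6*m^2 - 23*m - x^2 + x*(5*m + 5) - 4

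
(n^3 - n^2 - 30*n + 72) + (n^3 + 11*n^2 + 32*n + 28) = 2*n^3 + 10*n^2 + 2*n + 100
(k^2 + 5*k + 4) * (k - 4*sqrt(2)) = k^3 - 4*sqrt(2)*k^2 + 5*k^2 - 20*sqrt(2)*k + 4*k - 16*sqrt(2)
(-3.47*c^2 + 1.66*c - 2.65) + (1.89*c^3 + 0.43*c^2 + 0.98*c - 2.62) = 1.89*c^3 - 3.04*c^2 + 2.64*c - 5.27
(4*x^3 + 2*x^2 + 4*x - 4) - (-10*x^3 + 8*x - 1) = 14*x^3 + 2*x^2 - 4*x - 3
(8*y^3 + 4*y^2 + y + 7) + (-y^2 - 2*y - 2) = 8*y^3 + 3*y^2 - y + 5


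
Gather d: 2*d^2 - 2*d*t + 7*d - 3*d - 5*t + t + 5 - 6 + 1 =2*d^2 + d*(4 - 2*t) - 4*t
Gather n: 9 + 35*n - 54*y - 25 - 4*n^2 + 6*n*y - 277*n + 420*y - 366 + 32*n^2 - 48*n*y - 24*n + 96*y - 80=28*n^2 + n*(-42*y - 266) + 462*y - 462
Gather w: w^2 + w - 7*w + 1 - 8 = w^2 - 6*w - 7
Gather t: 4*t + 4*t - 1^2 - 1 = 8*t - 2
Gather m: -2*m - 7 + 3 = -2*m - 4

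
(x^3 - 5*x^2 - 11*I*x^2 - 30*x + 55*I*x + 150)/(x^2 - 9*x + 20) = (x^2 - 11*I*x - 30)/(x - 4)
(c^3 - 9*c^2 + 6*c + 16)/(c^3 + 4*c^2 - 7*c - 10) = (c - 8)/(c + 5)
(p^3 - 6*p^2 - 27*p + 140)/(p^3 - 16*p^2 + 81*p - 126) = (p^2 + p - 20)/(p^2 - 9*p + 18)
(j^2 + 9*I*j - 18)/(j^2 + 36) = (j + 3*I)/(j - 6*I)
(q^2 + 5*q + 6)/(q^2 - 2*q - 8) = (q + 3)/(q - 4)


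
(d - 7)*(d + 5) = d^2 - 2*d - 35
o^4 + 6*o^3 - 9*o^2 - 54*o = o*(o - 3)*(o + 3)*(o + 6)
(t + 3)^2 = t^2 + 6*t + 9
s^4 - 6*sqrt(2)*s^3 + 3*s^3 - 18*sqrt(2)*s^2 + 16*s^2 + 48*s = s*(s + 3)*(s - 4*sqrt(2))*(s - 2*sqrt(2))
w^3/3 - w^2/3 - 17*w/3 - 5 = (w/3 + 1)*(w - 5)*(w + 1)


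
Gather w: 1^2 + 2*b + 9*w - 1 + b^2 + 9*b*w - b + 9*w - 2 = b^2 + b + w*(9*b + 18) - 2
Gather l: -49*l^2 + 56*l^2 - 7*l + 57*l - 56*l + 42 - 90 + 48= 7*l^2 - 6*l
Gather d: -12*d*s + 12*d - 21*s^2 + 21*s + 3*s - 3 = d*(12 - 12*s) - 21*s^2 + 24*s - 3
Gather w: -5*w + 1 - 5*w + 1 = 2 - 10*w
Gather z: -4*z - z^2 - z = -z^2 - 5*z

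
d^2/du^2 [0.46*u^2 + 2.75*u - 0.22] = 0.920000000000000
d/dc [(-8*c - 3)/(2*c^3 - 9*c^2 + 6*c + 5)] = 2*(16*c^3 - 27*c^2 - 27*c - 11)/(4*c^6 - 36*c^5 + 105*c^4 - 88*c^3 - 54*c^2 + 60*c + 25)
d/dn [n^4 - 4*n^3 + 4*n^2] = 4*n*(n^2 - 3*n + 2)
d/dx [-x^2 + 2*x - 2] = 2 - 2*x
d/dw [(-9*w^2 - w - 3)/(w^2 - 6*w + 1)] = (55*w^2 - 12*w - 19)/(w^4 - 12*w^3 + 38*w^2 - 12*w + 1)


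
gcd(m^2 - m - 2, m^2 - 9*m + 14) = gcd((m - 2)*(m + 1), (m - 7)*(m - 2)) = m - 2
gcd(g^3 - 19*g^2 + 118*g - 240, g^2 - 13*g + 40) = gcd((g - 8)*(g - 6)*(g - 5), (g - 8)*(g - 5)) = g^2 - 13*g + 40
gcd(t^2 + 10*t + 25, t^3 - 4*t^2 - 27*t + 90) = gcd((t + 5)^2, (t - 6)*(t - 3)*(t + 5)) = t + 5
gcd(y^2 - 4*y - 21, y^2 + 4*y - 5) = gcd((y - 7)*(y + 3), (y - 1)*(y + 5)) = 1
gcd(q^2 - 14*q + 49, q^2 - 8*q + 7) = q - 7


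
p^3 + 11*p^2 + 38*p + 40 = (p + 2)*(p + 4)*(p + 5)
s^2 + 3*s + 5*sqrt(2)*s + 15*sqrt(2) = (s + 3)*(s + 5*sqrt(2))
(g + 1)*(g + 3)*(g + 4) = g^3 + 8*g^2 + 19*g + 12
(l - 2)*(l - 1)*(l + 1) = l^3 - 2*l^2 - l + 2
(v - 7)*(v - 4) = v^2 - 11*v + 28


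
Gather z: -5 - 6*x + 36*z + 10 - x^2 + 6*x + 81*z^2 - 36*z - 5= -x^2 + 81*z^2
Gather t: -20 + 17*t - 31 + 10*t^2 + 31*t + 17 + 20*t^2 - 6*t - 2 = 30*t^2 + 42*t - 36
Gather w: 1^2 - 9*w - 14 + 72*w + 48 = 63*w + 35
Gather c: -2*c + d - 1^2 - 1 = -2*c + d - 2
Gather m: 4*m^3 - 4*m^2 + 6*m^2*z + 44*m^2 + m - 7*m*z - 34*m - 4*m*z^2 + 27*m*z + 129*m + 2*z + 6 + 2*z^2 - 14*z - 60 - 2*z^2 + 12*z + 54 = 4*m^3 + m^2*(6*z + 40) + m*(-4*z^2 + 20*z + 96)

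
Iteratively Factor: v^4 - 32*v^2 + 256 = (v - 4)*(v^3 + 4*v^2 - 16*v - 64) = (v - 4)*(v + 4)*(v^2 - 16) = (v - 4)^2*(v + 4)*(v + 4)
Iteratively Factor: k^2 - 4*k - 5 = (k - 5)*(k + 1)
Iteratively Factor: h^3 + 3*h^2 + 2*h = (h)*(h^2 + 3*h + 2) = h*(h + 2)*(h + 1)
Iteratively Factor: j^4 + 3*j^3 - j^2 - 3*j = (j)*(j^3 + 3*j^2 - j - 3) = j*(j + 1)*(j^2 + 2*j - 3) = j*(j + 1)*(j + 3)*(j - 1)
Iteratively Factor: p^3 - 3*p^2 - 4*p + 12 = (p - 2)*(p^2 - p - 6) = (p - 3)*(p - 2)*(p + 2)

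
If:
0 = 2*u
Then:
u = 0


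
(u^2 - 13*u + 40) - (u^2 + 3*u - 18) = 58 - 16*u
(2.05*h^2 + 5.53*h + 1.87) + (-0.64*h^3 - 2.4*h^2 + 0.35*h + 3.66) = -0.64*h^3 - 0.35*h^2 + 5.88*h + 5.53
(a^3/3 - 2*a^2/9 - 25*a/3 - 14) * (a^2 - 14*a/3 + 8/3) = a^5/3 - 16*a^4/9 - 173*a^3/27 + 656*a^2/27 + 388*a/9 - 112/3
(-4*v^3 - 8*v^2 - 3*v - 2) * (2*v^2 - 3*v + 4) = -8*v^5 - 4*v^4 + 2*v^3 - 27*v^2 - 6*v - 8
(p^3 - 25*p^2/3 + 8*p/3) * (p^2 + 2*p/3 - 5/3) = p^5 - 23*p^4/3 - 41*p^3/9 + 47*p^2/3 - 40*p/9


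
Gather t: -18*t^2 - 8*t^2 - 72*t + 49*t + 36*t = -26*t^2 + 13*t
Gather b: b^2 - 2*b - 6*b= b^2 - 8*b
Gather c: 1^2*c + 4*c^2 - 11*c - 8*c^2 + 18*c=-4*c^2 + 8*c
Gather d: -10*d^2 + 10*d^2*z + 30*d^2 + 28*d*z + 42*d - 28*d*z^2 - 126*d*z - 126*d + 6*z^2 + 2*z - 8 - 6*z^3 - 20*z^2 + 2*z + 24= d^2*(10*z + 20) + d*(-28*z^2 - 98*z - 84) - 6*z^3 - 14*z^2 + 4*z + 16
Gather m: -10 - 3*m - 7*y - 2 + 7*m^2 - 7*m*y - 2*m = 7*m^2 + m*(-7*y - 5) - 7*y - 12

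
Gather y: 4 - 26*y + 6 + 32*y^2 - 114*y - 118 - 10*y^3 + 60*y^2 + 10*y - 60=-10*y^3 + 92*y^2 - 130*y - 168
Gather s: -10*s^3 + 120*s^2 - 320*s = -10*s^3 + 120*s^2 - 320*s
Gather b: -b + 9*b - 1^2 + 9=8*b + 8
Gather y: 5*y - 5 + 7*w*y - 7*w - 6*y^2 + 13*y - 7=-7*w - 6*y^2 + y*(7*w + 18) - 12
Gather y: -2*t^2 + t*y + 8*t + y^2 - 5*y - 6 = -2*t^2 + 8*t + y^2 + y*(t - 5) - 6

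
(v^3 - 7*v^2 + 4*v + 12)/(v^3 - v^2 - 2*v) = (v - 6)/v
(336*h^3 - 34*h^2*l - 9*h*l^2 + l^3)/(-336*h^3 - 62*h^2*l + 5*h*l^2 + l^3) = (-7*h + l)/(7*h + l)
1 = 1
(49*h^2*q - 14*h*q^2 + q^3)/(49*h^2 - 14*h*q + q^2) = q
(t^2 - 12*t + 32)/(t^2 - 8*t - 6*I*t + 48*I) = (t - 4)/(t - 6*I)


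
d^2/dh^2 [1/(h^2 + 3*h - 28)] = 2*(-h^2 - 3*h + (2*h + 3)^2 + 28)/(h^2 + 3*h - 28)^3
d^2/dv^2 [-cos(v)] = cos(v)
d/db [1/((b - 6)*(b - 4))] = 2*(5 - b)/(b^4 - 20*b^3 + 148*b^2 - 480*b + 576)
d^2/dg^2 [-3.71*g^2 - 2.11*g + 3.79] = -7.42000000000000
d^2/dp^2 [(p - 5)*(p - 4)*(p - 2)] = 6*p - 22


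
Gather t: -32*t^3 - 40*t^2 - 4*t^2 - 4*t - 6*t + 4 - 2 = -32*t^3 - 44*t^2 - 10*t + 2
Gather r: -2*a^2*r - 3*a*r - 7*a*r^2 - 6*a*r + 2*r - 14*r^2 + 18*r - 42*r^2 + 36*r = r^2*(-7*a - 56) + r*(-2*a^2 - 9*a + 56)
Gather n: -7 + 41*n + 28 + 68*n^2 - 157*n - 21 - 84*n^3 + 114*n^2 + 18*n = -84*n^3 + 182*n^2 - 98*n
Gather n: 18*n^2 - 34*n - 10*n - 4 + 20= 18*n^2 - 44*n + 16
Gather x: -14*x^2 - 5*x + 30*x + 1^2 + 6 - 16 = -14*x^2 + 25*x - 9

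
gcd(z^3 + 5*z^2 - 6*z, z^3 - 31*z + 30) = z^2 + 5*z - 6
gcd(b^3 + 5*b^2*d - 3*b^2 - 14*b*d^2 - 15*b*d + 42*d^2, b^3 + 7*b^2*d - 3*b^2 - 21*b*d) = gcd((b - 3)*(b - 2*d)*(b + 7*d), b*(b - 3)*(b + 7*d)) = b^2 + 7*b*d - 3*b - 21*d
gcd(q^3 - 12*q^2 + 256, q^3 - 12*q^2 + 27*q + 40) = q - 8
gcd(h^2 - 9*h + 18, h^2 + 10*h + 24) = 1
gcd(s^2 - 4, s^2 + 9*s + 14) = s + 2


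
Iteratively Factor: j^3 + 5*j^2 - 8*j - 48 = (j + 4)*(j^2 + j - 12) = (j + 4)^2*(j - 3)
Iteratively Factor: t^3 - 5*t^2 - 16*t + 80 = (t + 4)*(t^2 - 9*t + 20) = (t - 4)*(t + 4)*(t - 5)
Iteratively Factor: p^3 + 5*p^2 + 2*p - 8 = (p - 1)*(p^2 + 6*p + 8) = (p - 1)*(p + 2)*(p + 4)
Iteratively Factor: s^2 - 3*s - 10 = (s + 2)*(s - 5)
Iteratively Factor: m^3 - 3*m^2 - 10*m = (m)*(m^2 - 3*m - 10) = m*(m - 5)*(m + 2)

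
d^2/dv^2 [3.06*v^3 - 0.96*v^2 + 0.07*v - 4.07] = 18.36*v - 1.92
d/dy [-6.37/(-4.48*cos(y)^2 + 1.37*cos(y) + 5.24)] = (57.0752*cos(y) - 8.7269)*sin(y)/(-4.48*cos(y)^2 + 1.37*cos(y) + 5.24)^2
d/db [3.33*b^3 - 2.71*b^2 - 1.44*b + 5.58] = 9.99*b^2 - 5.42*b - 1.44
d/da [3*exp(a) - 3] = 3*exp(a)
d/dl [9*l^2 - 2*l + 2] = 18*l - 2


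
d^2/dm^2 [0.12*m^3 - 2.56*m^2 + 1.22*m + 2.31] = 0.72*m - 5.12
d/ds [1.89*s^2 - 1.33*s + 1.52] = 3.78*s - 1.33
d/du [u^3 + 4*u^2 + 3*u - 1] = 3*u^2 + 8*u + 3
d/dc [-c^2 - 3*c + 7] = -2*c - 3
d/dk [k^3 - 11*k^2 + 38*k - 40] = 3*k^2 - 22*k + 38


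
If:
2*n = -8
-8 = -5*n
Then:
No Solution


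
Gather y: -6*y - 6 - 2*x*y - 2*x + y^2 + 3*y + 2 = -2*x + y^2 + y*(-2*x - 3) - 4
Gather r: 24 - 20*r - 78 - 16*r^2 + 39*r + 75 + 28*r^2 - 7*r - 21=12*r^2 + 12*r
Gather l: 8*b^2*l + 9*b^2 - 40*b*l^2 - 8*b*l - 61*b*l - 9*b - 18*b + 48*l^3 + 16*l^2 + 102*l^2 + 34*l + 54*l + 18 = 9*b^2 - 27*b + 48*l^3 + l^2*(118 - 40*b) + l*(8*b^2 - 69*b + 88) + 18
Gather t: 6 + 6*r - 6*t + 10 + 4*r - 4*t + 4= 10*r - 10*t + 20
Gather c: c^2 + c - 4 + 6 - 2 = c^2 + c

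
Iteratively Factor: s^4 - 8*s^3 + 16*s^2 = (s)*(s^3 - 8*s^2 + 16*s) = s*(s - 4)*(s^2 - 4*s) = s*(s - 4)^2*(s)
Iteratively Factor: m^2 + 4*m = (m + 4)*(m)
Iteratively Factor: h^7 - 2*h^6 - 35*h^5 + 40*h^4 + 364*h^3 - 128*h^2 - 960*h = (h + 3)*(h^6 - 5*h^5 - 20*h^4 + 100*h^3 + 64*h^2 - 320*h) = (h + 2)*(h + 3)*(h^5 - 7*h^4 - 6*h^3 + 112*h^2 - 160*h) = (h + 2)*(h + 3)*(h + 4)*(h^4 - 11*h^3 + 38*h^2 - 40*h) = (h - 4)*(h + 2)*(h + 3)*(h + 4)*(h^3 - 7*h^2 + 10*h) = (h - 5)*(h - 4)*(h + 2)*(h + 3)*(h + 4)*(h^2 - 2*h) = h*(h - 5)*(h - 4)*(h + 2)*(h + 3)*(h + 4)*(h - 2)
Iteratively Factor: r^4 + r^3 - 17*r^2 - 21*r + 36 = (r + 3)*(r^3 - 2*r^2 - 11*r + 12) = (r + 3)^2*(r^2 - 5*r + 4) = (r - 4)*(r + 3)^2*(r - 1)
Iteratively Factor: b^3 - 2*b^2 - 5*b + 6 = (b - 3)*(b^2 + b - 2) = (b - 3)*(b - 1)*(b + 2)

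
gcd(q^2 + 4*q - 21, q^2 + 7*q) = q + 7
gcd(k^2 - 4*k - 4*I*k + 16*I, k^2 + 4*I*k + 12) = 1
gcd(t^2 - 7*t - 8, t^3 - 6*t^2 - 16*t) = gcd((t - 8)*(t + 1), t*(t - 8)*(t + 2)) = t - 8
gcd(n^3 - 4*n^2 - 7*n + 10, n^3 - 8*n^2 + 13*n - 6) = n - 1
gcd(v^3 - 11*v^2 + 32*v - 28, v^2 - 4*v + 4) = v^2 - 4*v + 4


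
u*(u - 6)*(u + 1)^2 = u^4 - 4*u^3 - 11*u^2 - 6*u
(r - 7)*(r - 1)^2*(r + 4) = r^4 - 5*r^3 - 21*r^2 + 53*r - 28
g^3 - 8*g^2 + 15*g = g*(g - 5)*(g - 3)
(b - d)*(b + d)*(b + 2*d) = b^3 + 2*b^2*d - b*d^2 - 2*d^3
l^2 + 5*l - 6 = (l - 1)*(l + 6)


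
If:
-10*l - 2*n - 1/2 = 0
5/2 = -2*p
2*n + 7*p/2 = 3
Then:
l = -63/80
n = 59/16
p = -5/4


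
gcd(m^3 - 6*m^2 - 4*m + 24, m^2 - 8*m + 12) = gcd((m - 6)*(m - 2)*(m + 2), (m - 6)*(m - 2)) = m^2 - 8*m + 12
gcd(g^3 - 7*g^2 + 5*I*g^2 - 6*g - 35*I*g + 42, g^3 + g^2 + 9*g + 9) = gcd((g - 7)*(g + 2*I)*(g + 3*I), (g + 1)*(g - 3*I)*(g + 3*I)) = g + 3*I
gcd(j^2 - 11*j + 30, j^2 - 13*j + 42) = j - 6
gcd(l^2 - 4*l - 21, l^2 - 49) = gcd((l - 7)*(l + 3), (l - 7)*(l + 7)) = l - 7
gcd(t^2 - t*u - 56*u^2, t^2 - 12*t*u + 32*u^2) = t - 8*u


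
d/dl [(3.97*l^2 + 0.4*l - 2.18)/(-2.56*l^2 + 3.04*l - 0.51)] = (13.0928*l^2 - 15.211*l + 6.4232)/(6.5536*l^4 - 15.5648*l^3 + 11.8528*l^2 - 3.1008*l + 0.2601)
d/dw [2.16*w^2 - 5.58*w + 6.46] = 4.32*w - 5.58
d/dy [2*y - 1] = 2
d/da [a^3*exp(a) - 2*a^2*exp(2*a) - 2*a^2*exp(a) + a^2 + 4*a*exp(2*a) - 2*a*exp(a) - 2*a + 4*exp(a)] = a^3*exp(a) - 4*a^2*exp(2*a) + a^2*exp(a) + 4*a*exp(2*a) - 6*a*exp(a) + 2*a + 4*exp(2*a) + 2*exp(a) - 2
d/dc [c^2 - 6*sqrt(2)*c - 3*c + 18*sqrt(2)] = 2*c - 6*sqrt(2) - 3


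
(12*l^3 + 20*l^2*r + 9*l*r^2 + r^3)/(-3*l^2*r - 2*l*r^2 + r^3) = (12*l^2 + 8*l*r + r^2)/(r*(-3*l + r))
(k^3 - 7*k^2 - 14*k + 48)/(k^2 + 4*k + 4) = (k^3 - 7*k^2 - 14*k + 48)/(k^2 + 4*k + 4)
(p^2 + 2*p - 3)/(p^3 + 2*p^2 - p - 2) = (p + 3)/(p^2 + 3*p + 2)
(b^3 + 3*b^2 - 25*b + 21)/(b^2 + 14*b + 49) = (b^2 - 4*b + 3)/(b + 7)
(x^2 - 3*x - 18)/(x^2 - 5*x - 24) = (x - 6)/(x - 8)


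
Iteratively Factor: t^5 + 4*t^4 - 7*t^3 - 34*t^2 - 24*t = (t - 3)*(t^4 + 7*t^3 + 14*t^2 + 8*t) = (t - 3)*(t + 2)*(t^3 + 5*t^2 + 4*t) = (t - 3)*(t + 2)*(t + 4)*(t^2 + t) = t*(t - 3)*(t + 2)*(t + 4)*(t + 1)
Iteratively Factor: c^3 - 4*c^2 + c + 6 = (c + 1)*(c^2 - 5*c + 6) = (c - 3)*(c + 1)*(c - 2)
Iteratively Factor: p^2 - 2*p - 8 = (p + 2)*(p - 4)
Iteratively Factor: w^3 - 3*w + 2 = (w + 2)*(w^2 - 2*w + 1) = (w - 1)*(w + 2)*(w - 1)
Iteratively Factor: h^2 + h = (h + 1)*(h)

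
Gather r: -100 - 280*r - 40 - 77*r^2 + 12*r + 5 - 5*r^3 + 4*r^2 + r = -5*r^3 - 73*r^2 - 267*r - 135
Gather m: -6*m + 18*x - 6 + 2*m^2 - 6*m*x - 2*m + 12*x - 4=2*m^2 + m*(-6*x - 8) + 30*x - 10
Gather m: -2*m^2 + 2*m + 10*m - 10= -2*m^2 + 12*m - 10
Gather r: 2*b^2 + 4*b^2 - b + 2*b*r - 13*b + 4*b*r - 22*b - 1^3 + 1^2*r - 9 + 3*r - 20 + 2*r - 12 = 6*b^2 - 36*b + r*(6*b + 6) - 42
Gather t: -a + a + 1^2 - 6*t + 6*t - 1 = 0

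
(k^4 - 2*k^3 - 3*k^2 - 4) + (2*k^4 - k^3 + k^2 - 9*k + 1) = 3*k^4 - 3*k^3 - 2*k^2 - 9*k - 3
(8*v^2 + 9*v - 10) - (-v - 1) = 8*v^2 + 10*v - 9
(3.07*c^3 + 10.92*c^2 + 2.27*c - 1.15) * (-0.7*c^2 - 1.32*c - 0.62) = -2.149*c^5 - 11.6964*c^4 - 17.9068*c^3 - 8.9618*c^2 + 0.1106*c + 0.713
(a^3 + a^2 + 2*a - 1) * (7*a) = 7*a^4 + 7*a^3 + 14*a^2 - 7*a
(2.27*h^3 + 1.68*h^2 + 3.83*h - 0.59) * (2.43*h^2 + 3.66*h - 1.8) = 5.5161*h^5 + 12.3906*h^4 + 11.3697*h^3 + 9.5601*h^2 - 9.0534*h + 1.062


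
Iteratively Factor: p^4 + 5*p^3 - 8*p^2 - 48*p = (p + 4)*(p^3 + p^2 - 12*p) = (p - 3)*(p + 4)*(p^2 + 4*p) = (p - 3)*(p + 4)^2*(p)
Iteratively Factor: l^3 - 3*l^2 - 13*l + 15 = (l + 3)*(l^2 - 6*l + 5) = (l - 1)*(l + 3)*(l - 5)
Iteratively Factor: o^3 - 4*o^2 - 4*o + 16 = (o - 2)*(o^2 - 2*o - 8) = (o - 2)*(o + 2)*(o - 4)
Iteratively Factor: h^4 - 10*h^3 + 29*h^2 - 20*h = (h - 5)*(h^3 - 5*h^2 + 4*h) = h*(h - 5)*(h^2 - 5*h + 4) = h*(h - 5)*(h - 4)*(h - 1)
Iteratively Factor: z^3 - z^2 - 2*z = (z)*(z^2 - z - 2) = z*(z - 2)*(z + 1)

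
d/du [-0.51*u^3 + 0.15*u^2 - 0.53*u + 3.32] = -1.53*u^2 + 0.3*u - 0.53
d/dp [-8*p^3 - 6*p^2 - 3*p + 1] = -24*p^2 - 12*p - 3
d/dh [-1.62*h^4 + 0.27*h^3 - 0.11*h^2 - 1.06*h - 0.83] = -6.48*h^3 + 0.81*h^2 - 0.22*h - 1.06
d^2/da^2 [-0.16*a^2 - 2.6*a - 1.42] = -0.320000000000000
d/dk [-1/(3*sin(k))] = cos(k)/(3*sin(k)^2)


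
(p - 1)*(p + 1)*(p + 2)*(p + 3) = p^4 + 5*p^3 + 5*p^2 - 5*p - 6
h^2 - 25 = (h - 5)*(h + 5)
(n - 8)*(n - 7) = n^2 - 15*n + 56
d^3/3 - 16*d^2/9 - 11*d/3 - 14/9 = (d/3 + 1/3)*(d - 7)*(d + 2/3)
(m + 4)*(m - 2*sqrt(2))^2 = m^3 - 4*sqrt(2)*m^2 + 4*m^2 - 16*sqrt(2)*m + 8*m + 32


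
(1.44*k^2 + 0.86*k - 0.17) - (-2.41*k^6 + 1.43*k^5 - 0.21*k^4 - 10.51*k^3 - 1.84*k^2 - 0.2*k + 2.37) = 2.41*k^6 - 1.43*k^5 + 0.21*k^4 + 10.51*k^3 + 3.28*k^2 + 1.06*k - 2.54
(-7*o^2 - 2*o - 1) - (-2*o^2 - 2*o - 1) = -5*o^2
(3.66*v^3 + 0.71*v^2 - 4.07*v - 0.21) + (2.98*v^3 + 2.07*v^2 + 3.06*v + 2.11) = 6.64*v^3 + 2.78*v^2 - 1.01*v + 1.9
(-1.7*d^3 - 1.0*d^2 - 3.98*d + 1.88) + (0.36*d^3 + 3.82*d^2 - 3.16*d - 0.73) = -1.34*d^3 + 2.82*d^2 - 7.14*d + 1.15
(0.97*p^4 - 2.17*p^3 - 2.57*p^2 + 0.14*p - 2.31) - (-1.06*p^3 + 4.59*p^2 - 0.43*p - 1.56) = 0.97*p^4 - 1.11*p^3 - 7.16*p^2 + 0.57*p - 0.75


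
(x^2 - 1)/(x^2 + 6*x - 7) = (x + 1)/(x + 7)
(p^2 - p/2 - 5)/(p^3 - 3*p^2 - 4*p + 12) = (p - 5/2)/(p^2 - 5*p + 6)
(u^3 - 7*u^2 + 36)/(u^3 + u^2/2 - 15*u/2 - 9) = 2*(u - 6)/(2*u + 3)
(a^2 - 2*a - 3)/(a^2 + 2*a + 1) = (a - 3)/(a + 1)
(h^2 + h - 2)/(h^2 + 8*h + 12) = (h - 1)/(h + 6)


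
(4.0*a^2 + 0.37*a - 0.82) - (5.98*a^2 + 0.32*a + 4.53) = -1.98*a^2 + 0.05*a - 5.35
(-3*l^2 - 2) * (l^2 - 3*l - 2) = -3*l^4 + 9*l^3 + 4*l^2 + 6*l + 4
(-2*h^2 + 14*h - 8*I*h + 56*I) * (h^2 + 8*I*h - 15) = -2*h^4 + 14*h^3 - 24*I*h^3 + 94*h^2 + 168*I*h^2 - 658*h + 120*I*h - 840*I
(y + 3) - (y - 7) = 10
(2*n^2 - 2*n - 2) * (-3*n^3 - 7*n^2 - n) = -6*n^5 - 8*n^4 + 18*n^3 + 16*n^2 + 2*n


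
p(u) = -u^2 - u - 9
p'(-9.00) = 17.00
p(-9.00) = -81.00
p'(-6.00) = 11.00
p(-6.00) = -39.00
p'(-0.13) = -0.74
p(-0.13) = -8.89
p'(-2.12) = 3.24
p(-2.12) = -11.37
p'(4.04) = -9.08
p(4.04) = -29.36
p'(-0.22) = -0.56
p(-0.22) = -8.83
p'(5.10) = -11.20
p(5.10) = -40.11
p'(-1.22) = 1.44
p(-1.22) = -9.27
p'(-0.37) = -0.26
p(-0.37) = -8.77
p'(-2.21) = 3.42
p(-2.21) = -11.67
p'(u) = -2*u - 1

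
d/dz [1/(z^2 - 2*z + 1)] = 2*(1 - z)/(z^2 - 2*z + 1)^2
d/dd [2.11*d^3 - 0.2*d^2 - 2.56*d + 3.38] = 6.33*d^2 - 0.4*d - 2.56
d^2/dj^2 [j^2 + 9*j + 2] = 2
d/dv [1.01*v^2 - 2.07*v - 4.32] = 2.02*v - 2.07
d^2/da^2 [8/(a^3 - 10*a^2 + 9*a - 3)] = 16*((10 - 3*a)*(a^3 - 10*a^2 + 9*a - 3) + (3*a^2 - 20*a + 9)^2)/(a^3 - 10*a^2 + 9*a - 3)^3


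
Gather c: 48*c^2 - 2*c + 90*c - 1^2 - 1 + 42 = 48*c^2 + 88*c + 40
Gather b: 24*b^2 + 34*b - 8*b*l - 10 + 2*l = 24*b^2 + b*(34 - 8*l) + 2*l - 10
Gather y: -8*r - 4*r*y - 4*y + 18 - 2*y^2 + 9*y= -8*r - 2*y^2 + y*(5 - 4*r) + 18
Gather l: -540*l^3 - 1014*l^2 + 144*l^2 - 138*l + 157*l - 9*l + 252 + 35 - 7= -540*l^3 - 870*l^2 + 10*l + 280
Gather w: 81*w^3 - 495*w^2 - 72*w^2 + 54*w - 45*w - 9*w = 81*w^3 - 567*w^2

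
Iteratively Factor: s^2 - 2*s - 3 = (s - 3)*(s + 1)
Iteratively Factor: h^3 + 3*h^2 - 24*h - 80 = (h - 5)*(h^2 + 8*h + 16) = (h - 5)*(h + 4)*(h + 4)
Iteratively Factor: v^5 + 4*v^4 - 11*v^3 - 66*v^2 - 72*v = (v - 4)*(v^4 + 8*v^3 + 21*v^2 + 18*v) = (v - 4)*(v + 3)*(v^3 + 5*v^2 + 6*v) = v*(v - 4)*(v + 3)*(v^2 + 5*v + 6) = v*(v - 4)*(v + 3)^2*(v + 2)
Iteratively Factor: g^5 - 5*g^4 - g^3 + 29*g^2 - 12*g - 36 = (g - 3)*(g^4 - 2*g^3 - 7*g^2 + 8*g + 12) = (g - 3)*(g - 2)*(g^3 - 7*g - 6) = (g - 3)*(g - 2)*(g + 2)*(g^2 - 2*g - 3) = (g - 3)*(g - 2)*(g + 1)*(g + 2)*(g - 3)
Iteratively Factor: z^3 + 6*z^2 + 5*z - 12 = (z + 3)*(z^2 + 3*z - 4) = (z - 1)*(z + 3)*(z + 4)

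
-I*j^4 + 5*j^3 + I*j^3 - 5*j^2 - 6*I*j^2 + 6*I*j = j*(j - I)*(j + 6*I)*(-I*j + I)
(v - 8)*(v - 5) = v^2 - 13*v + 40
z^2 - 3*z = z*(z - 3)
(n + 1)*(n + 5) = n^2 + 6*n + 5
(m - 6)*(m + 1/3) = m^2 - 17*m/3 - 2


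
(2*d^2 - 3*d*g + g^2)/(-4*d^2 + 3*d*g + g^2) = (-2*d + g)/(4*d + g)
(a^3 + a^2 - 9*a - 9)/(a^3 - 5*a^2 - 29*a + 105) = (a^2 + 4*a + 3)/(a^2 - 2*a - 35)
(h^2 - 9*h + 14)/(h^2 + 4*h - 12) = (h - 7)/(h + 6)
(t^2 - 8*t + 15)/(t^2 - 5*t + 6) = (t - 5)/(t - 2)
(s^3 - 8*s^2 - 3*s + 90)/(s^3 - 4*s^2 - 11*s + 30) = (s - 6)/(s - 2)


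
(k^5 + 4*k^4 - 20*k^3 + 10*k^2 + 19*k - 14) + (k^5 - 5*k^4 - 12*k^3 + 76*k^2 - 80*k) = 2*k^5 - k^4 - 32*k^3 + 86*k^2 - 61*k - 14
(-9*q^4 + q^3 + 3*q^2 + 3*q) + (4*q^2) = -9*q^4 + q^3 + 7*q^2 + 3*q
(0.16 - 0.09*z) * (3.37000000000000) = 0.5392 - 0.3033*z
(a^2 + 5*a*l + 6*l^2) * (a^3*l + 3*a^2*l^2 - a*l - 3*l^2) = a^5*l + 8*a^4*l^2 + 21*a^3*l^3 - a^3*l + 18*a^2*l^4 - 8*a^2*l^2 - 21*a*l^3 - 18*l^4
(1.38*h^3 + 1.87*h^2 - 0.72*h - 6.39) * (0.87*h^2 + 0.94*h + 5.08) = 1.2006*h^5 + 2.9241*h^4 + 8.1418*h^3 + 3.2635*h^2 - 9.6642*h - 32.4612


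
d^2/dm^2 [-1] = 0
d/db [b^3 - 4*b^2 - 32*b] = 3*b^2 - 8*b - 32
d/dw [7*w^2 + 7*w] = 14*w + 7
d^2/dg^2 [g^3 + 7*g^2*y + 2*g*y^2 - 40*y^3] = 6*g + 14*y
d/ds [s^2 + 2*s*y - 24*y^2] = 2*s + 2*y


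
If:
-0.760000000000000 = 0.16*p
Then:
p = -4.75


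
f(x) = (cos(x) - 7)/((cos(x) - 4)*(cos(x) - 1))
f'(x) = (cos(x) - 7)*sin(x)/((cos(x) - 4)*(cos(x) - 1)^2) + (cos(x) - 7)*sin(x)/((cos(x) - 4)^2*(cos(x) - 1)) - sin(x)/((cos(x) - 4)*(cos(x) - 1)) = (cos(x)^2 - 14*cos(x) + 31)*sin(x)/((cos(x) - 4)^2*(cos(x) - 1)^2)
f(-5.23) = -3.67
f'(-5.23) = 6.74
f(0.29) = -47.57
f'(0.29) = 327.98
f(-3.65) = -0.86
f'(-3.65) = 0.26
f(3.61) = -0.85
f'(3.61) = -0.23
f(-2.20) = -1.04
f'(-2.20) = -0.60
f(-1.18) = -2.95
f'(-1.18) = -4.75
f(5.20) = -3.48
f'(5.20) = -6.18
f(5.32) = -4.37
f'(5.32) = -8.85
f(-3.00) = -0.80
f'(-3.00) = -0.07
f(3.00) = -0.80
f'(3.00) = 0.07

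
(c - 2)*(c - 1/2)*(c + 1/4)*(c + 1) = c^4 - 5*c^3/4 - 15*c^2/8 + 5*c/8 + 1/4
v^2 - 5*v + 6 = (v - 3)*(v - 2)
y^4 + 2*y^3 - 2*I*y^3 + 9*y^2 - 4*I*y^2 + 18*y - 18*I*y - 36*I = (y + 2)*(y - 3*I)*(y - 2*I)*(y + 3*I)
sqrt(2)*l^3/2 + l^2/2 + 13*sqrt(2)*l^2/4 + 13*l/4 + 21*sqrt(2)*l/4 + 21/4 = (l + 3)*(l + 7/2)*(sqrt(2)*l/2 + 1/2)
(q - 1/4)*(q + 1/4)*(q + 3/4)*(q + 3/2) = q^4 + 9*q^3/4 + 17*q^2/16 - 9*q/64 - 9/128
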